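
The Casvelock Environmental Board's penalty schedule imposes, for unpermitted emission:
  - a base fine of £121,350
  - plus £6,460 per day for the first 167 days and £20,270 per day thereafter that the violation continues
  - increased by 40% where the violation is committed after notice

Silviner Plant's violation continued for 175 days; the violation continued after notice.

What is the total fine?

First 167 days: 167 × £6,460 = £1,078,820
Remaining days: (175 − 167) × £20,270 = £162,160
Per-day component: £1,078,820 + £162,160 = £1,240,980
Base plus per-day: £121,350 + £1,240,980 = £1,362,330
Enhancement: 40% of £1,362,330 = £544,932
Enhanced fine: £1,362,330 + £544,932 = £1,907,262

£1,907,262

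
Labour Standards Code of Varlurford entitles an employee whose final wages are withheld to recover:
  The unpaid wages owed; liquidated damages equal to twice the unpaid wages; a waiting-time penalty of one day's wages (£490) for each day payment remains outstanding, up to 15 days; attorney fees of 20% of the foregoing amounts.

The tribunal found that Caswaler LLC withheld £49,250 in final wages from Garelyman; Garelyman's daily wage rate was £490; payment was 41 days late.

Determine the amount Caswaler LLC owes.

£186,120

Doubled: 2 × £49,250 = £98,500
Penalty days: min(41, 15) = 15
Waiting-time penalty: 15 × £490 = £7,350
Subtotal: £49,250 + £98,500 + £7,350 = £155,100
Attorney fees: 20% of £155,100 = £31,020
Total award: £155,100 + £31,020 = £186,120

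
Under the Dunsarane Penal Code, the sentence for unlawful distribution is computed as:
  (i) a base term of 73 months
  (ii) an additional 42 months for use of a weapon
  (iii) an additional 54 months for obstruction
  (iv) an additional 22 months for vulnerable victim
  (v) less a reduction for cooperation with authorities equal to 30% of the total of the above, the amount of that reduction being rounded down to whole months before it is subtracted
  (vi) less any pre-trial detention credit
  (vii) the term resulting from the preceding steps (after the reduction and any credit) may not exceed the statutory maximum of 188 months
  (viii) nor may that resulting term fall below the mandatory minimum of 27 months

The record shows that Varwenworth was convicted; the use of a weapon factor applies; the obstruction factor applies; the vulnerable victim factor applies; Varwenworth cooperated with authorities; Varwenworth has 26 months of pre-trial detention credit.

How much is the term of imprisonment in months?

Use of a weapon enhancement: +42 months
Obstruction enhancement: +54 months
Vulnerable victim enhancement: +22 months
Adjusted term: 73 months + 42 months + 54 months + 22 months = 191 months
Cooperation with authorities reduction: 30% of 191 months = 57 months (rounded down)
After reduction: 191 − 57 = 134 months
Less pre-trial detention credit: 134 months − 26 months = 108 months
Cap at 188 months: 108 months is within the cap, no reduction.
Minimum 27 months: 108 months meets the minimum, no increase.

108 months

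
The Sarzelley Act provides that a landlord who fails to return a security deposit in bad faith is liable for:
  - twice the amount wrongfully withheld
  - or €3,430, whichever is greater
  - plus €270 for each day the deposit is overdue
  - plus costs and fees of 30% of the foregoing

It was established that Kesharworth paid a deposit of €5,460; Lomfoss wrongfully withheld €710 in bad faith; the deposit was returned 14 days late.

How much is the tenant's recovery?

Recovery: €9,373

Doubled: 2 × €710 = €1,420
Minimum €3,430: €1,420 is below the minimum → €3,430
Late-return penalty: 14 × €270 = €3,780
Damages plus late penalty: €3,430 + €3,780 = €7,210
Costs and fees: 30% of €7,210 = €2,163
Total recovery: €7,210 + €2,163 = €9,373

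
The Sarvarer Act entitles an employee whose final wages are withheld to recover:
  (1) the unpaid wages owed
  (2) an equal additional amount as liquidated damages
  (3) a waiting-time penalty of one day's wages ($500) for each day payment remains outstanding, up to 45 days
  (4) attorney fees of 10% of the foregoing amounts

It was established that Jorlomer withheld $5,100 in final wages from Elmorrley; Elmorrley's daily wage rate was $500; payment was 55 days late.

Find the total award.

Liquidated damages (equal amount): $5,100
Penalty days: min(55, 45) = 45
Waiting-time penalty: 45 × $500 = $22,500
Subtotal: $5,100 + $5,100 + $22,500 = $32,700
Attorney fees: 10% of $32,700 = $3,270
Total award: $32,700 + $3,270 = $35,970

$35,970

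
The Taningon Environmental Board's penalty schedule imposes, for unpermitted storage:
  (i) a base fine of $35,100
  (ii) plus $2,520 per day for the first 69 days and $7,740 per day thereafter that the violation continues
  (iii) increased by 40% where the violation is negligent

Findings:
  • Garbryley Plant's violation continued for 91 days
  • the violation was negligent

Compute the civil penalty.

$530,964

First 69 days: 69 × $2,520 = $173,880
Remaining days: (91 − 69) × $7,740 = $170,280
Per-day component: $173,880 + $170,280 = $344,160
Base plus per-day: $35,100 + $344,160 = $379,260
Enhancement: 40% of $379,260 = $151,704
Enhanced fine: $379,260 + $151,704 = $530,964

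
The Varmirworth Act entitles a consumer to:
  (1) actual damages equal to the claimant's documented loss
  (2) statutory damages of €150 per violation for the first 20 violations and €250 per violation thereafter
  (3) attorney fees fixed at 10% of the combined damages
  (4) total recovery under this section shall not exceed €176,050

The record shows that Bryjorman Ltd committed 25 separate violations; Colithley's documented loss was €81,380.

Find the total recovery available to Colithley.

First 20 violations: 20 × €150 = €3,000
Remaining violations: (25 − 20) × €250 = €1,250
Statutory damages: €3,000 + €1,250 = €4,250
Combined damages: €81,380 + €4,250 = €85,630
Attorney fees: 10% of €85,630 = €8,563
Total before cap: €85,630 + €8,563 = €94,193
Cap at €176,050: €94,193 is within the cap, no reduction.

€94,193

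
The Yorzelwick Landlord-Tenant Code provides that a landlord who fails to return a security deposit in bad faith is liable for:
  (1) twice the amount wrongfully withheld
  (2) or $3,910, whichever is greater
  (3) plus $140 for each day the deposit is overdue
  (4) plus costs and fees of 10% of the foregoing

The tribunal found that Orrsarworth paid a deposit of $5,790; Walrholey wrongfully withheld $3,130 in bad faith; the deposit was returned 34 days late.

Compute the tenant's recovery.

Doubled: 2 × $3,130 = $6,260
Minimum $3,910: $6,260 meets the minimum, no increase.
Late-return penalty: 34 × $140 = $4,760
Damages plus late penalty: $6,260 + $4,760 = $11,020
Costs and fees: 10% of $11,020 = $1,102
Total recovery: $11,020 + $1,102 = $12,122

$12,122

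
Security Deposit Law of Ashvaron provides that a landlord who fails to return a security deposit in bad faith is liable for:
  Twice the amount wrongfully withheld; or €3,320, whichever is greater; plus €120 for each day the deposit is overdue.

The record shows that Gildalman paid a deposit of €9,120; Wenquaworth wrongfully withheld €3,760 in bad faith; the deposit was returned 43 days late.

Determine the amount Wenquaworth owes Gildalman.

Doubled: 2 × €3,760 = €7,520
Minimum €3,320: €7,520 meets the minimum, no increase.
Late-return penalty: 43 × €120 = €5,160
Damages plus late penalty: €7,520 + €5,160 = €12,680

€12,680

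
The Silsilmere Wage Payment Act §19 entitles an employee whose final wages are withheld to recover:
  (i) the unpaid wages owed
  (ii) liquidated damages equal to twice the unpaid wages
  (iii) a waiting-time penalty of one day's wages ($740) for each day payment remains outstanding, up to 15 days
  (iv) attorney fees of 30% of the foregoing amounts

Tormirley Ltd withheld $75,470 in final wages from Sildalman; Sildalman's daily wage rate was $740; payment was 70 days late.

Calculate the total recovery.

$308,763

Doubled: 2 × $75,470 = $150,940
Penalty days: min(70, 15) = 15
Waiting-time penalty: 15 × $740 = $11,100
Subtotal: $75,470 + $150,940 + $11,100 = $237,510
Attorney fees: 30% of $237,510 = $71,253
Total award: $237,510 + $71,253 = $308,763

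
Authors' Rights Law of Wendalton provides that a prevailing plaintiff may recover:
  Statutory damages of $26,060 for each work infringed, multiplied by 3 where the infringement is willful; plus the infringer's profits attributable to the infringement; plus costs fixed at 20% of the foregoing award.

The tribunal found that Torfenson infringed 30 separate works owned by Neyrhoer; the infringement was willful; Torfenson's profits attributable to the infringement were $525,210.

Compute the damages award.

$3,444,732

Statutory damages: 30 × $26,060 = $781,800
Trebled: 3 × $781,800 = $2,345,400
Combined award: $2,345,400 + $525,210 = $2,870,610
Costs: 20% of $2,870,610 = $574,122
Award plus costs: $2,870,610 + $574,122 = $3,444,732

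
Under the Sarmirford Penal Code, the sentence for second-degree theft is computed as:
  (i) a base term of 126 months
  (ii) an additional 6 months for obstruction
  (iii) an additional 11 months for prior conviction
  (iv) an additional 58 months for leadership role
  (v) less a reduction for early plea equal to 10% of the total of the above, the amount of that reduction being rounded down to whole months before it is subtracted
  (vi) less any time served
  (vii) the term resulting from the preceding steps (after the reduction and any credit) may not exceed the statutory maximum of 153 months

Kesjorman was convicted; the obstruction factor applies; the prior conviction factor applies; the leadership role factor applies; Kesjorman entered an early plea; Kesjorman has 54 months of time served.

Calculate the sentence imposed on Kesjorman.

Obstruction enhancement: +6 months
Prior conviction enhancement: +11 months
Leadership role enhancement: +58 months
Adjusted term: 126 months + 6 months + 11 months + 58 months = 201 months
Early plea reduction: 10% of 201 months = 20 months (rounded down)
After reduction: 201 − 20 = 181 months
Less time served: 181 months − 54 months = 127 months
Cap at 153 months: 127 months is within the cap, no reduction.

127 months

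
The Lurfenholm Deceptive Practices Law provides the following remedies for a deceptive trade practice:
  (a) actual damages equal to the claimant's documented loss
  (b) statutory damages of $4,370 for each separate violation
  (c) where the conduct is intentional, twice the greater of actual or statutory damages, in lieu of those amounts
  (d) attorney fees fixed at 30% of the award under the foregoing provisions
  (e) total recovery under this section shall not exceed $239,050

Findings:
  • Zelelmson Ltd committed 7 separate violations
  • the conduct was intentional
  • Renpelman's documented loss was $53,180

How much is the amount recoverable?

Total recovery: $138,268

Statutory damages: 7 × $4,370 = $30,590
Greater of actual damages ($53,180) or statutory damages ($30,590): $53,180
Doubled: 2 × $53,180 = $106,360
Attorney fees: 30% of $106,360 = $31,908
Total before cap: $106,360 + $31,908 = $138,268
Cap at $239,050: $138,268 is within the cap, no reduction.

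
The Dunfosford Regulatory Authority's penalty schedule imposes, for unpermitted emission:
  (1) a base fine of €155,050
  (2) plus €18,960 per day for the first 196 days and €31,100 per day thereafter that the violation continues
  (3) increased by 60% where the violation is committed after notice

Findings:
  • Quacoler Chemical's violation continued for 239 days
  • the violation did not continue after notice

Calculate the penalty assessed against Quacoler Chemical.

First 196 days: 196 × €18,960 = €3,716,160
Remaining days: (239 − 196) × €31,100 = €1,337,300
Per-day component: €3,716,160 + €1,337,300 = €5,053,460
Base plus per-day: €155,050 + €5,053,460 = €5,208,510
The violation did not continue after notice: no 60% increase.

Civil penalty: €5,208,510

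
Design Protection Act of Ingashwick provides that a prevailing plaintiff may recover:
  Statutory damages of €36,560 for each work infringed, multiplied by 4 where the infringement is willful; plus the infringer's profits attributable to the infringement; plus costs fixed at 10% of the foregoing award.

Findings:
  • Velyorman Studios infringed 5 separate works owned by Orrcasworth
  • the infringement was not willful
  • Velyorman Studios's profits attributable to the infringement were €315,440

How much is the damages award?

€548,064

Statutory damages: 5 × €36,560 = €182,800
Infringement not willful: no ×4 enhancement.
Combined award: €182,800 + €315,440 = €498,240
Costs: 10% of €498,240 = €49,824
Award plus costs: €498,240 + €49,824 = €548,064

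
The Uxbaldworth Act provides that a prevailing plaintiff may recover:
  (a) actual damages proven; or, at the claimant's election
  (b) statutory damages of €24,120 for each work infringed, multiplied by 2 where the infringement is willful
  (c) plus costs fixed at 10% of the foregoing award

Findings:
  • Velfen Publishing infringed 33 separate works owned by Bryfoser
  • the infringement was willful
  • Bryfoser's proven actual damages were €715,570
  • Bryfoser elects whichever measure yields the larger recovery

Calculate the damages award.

Award: €1,751,112

Statutory damages: 33 × €24,120 = €795,960
Doubled: 2 × €795,960 = €1,591,920
Greater of actual damages (€715,570) or enhanced statutory damages (€1,591,920): €1,591,920
Costs: 10% of €1,591,920 = €159,192
Award plus costs: €1,591,920 + €159,192 = €1,751,112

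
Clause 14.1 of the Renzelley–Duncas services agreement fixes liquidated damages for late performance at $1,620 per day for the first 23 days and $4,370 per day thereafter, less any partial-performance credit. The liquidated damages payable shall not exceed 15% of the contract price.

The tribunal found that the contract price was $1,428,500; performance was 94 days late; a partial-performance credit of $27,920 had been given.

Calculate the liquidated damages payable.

First 23 days: 23 × $1,620 = $37,260
Remaining days: (94 − 23) × $4,370 = $310,270
Accrued per-day damages: $37,260 + $310,270 = $347,530
Less partial-performance credit: $347,530 − $27,920 = $319,610
Cap: 15% of $1,428,500 = $214,275
Cap at $214,275: $319,610 exceeds the cap → $214,275

Liquidated damages: $214,275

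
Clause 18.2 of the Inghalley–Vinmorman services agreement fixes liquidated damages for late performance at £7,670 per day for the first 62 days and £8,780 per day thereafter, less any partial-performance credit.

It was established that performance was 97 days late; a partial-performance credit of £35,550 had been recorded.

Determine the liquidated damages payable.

£747,290

First 62 days: 62 × £7,670 = £475,540
Remaining days: (97 − 62) × £8,780 = £307,300
Accrued per-day damages: £475,540 + £307,300 = £782,840
Less partial-performance credit: £782,840 − £35,550 = £747,290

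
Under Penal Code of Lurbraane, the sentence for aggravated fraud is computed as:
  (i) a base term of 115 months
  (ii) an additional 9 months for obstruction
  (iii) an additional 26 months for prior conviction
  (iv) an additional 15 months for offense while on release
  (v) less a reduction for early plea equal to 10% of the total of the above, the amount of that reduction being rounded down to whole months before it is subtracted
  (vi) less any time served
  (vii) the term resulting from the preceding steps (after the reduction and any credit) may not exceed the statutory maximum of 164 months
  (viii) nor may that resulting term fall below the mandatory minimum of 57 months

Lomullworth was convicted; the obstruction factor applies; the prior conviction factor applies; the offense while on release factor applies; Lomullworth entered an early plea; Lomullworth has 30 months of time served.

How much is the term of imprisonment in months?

Obstruction enhancement: +9 months
Prior conviction enhancement: +26 months
Offense while on release enhancement: +15 months
Adjusted term: 115 months + 9 months + 26 months + 15 months = 165 months
Early plea reduction: 10% of 165 months = 16 months (rounded down)
After reduction: 165 − 16 = 149 months
Less time served: 149 months − 30 months = 119 months
Cap at 164 months: 119 months is within the cap, no reduction.
Minimum 57 months: 119 months meets the minimum, no increase.

119 months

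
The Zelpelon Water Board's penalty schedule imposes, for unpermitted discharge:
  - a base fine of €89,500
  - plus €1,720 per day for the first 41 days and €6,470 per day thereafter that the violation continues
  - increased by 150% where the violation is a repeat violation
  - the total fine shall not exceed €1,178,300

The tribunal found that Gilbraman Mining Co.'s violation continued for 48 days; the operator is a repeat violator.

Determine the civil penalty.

First 41 days: 41 × €1,720 = €70,520
Remaining days: (48 − 41) × €6,470 = €45,290
Per-day component: €70,520 + €45,290 = €115,810
Base plus per-day: €89,500 + €115,810 = €205,310
Enhancement: 150% of €205,310 = €307,965
Enhanced fine: €205,310 + €307,965 = €513,275
Cap at €1,178,300: €513,275 is within the cap, no reduction.

€513,275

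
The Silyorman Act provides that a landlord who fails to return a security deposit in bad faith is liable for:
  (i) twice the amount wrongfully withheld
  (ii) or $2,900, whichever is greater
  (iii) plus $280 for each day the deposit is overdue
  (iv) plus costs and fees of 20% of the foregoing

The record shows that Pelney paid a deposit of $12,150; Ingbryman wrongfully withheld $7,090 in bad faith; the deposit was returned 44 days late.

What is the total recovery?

$31,800

Doubled: 2 × $7,090 = $14,180
Minimum $2,900: $14,180 meets the minimum, no increase.
Late-return penalty: 44 × $280 = $12,320
Damages plus late penalty: $14,180 + $12,320 = $26,500
Costs and fees: 20% of $26,500 = $5,300
Total recovery: $26,500 + $5,300 = $31,800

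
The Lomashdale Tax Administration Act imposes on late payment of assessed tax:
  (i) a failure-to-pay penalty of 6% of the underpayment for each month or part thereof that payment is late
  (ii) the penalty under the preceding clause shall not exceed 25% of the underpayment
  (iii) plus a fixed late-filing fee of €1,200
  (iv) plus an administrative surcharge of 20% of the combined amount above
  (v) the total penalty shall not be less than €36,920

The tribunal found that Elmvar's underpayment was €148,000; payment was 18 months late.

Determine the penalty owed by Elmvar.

Accrued rate: 6% × 18 = 108%, capped at 25% → 25%
Failure-to-pay penalty: 25% of €148,000 = €37,000
Penalty before surcharge: €37,000 + €1,200 = €38,200
Administrative surcharge: 20% of €38,200 = €7,640
Total penalty: €38,200 + €7,640 = €45,840
Minimum €36,920: €45,840 meets the minimum, no increase.

€45,840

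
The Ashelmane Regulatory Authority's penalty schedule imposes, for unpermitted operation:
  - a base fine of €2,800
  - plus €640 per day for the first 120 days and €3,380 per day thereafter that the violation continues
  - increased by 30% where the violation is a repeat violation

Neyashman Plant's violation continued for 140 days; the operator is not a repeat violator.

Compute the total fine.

€147,200

First 120 days: 120 × €640 = €76,800
Remaining days: (140 − 120) × €3,380 = €67,600
Per-day component: €76,800 + €67,600 = €144,400
Base plus per-day: €2,800 + €144,400 = €147,200
The operator is not a repeat violator: no 30% increase.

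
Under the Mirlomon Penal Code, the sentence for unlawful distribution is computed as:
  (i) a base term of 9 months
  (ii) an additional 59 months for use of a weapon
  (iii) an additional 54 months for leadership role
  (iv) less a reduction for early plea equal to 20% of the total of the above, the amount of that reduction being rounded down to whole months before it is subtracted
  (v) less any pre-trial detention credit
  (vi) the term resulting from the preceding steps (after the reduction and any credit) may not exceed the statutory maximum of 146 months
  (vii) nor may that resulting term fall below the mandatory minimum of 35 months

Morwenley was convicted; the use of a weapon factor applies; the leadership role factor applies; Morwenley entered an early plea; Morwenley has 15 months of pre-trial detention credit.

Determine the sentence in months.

Use of a weapon enhancement: +59 months
Leadership role enhancement: +54 months
Adjusted term: 9 months + 59 months + 54 months = 122 months
Early plea reduction: 20% of 122 months = 24 months (rounded down)
After reduction: 122 − 24 = 98 months
Less pre-trial detention credit: 98 months − 15 months = 83 months
Cap at 146 months: 83 months is within the cap, no reduction.
Minimum 35 months: 83 months meets the minimum, no increase.

83 months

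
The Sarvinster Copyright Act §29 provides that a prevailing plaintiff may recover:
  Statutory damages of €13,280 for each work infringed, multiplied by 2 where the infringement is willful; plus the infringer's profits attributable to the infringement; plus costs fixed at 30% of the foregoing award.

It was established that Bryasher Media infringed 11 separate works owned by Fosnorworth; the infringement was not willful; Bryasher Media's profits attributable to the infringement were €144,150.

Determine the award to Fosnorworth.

€377,299

Statutory damages: 11 × €13,280 = €146,080
Infringement not willful: no ×2 enhancement.
Combined award: €146,080 + €144,150 = €290,230
Costs: 30% of €290,230 = €87,069
Award plus costs: €290,230 + €87,069 = €377,299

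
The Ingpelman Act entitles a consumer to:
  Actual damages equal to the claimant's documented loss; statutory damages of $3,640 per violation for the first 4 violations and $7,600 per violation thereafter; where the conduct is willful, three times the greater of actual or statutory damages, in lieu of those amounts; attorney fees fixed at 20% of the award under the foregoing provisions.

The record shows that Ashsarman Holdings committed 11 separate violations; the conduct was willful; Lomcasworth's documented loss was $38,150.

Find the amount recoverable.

First 4 violations: 4 × $3,640 = $14,560
Remaining violations: (11 − 4) × $7,600 = $53,200
Statutory damages: $14,560 + $53,200 = $67,760
Greater of actual damages ($38,150) or statutory damages ($67,760): $67,760
Trebled: 3 × $67,760 = $203,280
Attorney fees: 20% of $203,280 = $40,656
Total recovery: $203,280 + $40,656 = $243,936

$243,936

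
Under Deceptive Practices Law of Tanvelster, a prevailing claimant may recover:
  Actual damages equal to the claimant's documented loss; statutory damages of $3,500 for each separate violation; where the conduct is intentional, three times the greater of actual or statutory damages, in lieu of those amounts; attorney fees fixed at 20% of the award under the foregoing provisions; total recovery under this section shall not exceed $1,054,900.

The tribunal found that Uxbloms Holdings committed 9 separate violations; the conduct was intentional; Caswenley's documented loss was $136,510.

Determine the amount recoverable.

Statutory damages: 9 × $3,500 = $31,500
Greater of actual damages ($136,510) or statutory damages ($31,500): $136,510
Trebled: 3 × $136,510 = $409,530
Attorney fees: 20% of $409,530 = $81,906
Total before cap: $409,530 + $81,906 = $491,436
Cap at $1,054,900: $491,436 is within the cap, no reduction.

$491,436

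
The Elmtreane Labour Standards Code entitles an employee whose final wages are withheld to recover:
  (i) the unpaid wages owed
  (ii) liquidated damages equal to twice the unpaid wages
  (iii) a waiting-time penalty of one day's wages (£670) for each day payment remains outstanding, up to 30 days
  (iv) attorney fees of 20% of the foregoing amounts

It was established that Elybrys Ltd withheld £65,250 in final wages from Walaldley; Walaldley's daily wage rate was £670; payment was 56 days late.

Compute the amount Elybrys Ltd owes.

£259,020

Doubled: 2 × £65,250 = £130,500
Penalty days: min(56, 30) = 30
Waiting-time penalty: 30 × £670 = £20,100
Subtotal: £65,250 + £130,500 + £20,100 = £215,850
Attorney fees: 20% of £215,850 = £43,170
Total award: £215,850 + £43,170 = £259,020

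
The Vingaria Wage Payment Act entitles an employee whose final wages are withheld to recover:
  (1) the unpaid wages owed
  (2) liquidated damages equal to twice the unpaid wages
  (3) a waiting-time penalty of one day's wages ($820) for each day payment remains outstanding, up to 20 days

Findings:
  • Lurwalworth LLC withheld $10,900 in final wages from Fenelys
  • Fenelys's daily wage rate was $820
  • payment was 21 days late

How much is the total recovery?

$49,100

Doubled: 2 × $10,900 = $21,800
Penalty days: min(21, 20) = 20
Waiting-time penalty: 20 × $820 = $16,400
Total award: $10,900 + $21,800 + $16,400 = $49,100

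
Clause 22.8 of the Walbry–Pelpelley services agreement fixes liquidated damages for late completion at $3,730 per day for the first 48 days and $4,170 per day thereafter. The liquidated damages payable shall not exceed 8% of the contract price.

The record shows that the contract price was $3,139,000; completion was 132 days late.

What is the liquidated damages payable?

$251,120

First 48 days: 48 × $3,730 = $179,040
Remaining days: (132 − 48) × $4,170 = $350,280
Accrued per-day damages: $179,040 + $350,280 = $529,320
Cap: 8% of $3,139,000 = $251,120
Cap at $251,120: $529,320 exceeds the cap → $251,120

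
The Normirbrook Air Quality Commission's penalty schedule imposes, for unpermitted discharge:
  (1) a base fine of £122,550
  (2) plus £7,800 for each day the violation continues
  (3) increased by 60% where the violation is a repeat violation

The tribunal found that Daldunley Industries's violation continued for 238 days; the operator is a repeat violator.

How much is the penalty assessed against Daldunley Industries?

£3,166,320

Per-day component: 238 × £7,800 = £1,856,400
Base plus per-day: £122,550 + £1,856,400 = £1,978,950
Enhancement: 60% of £1,978,950 = £1,187,370
Enhanced fine: £1,978,950 + £1,187,370 = £3,166,320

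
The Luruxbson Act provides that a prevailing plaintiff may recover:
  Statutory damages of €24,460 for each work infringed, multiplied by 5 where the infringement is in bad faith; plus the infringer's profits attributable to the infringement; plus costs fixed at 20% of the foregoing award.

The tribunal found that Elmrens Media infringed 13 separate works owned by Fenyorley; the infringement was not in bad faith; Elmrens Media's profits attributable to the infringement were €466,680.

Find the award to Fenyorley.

Award: €941,592

Statutory damages: 13 × €24,460 = €317,980
Infringement not in bad faith: no ×5 enhancement.
Combined award: €317,980 + €466,680 = €784,660
Costs: 20% of €784,660 = €156,932
Award plus costs: €784,660 + €156,932 = €941,592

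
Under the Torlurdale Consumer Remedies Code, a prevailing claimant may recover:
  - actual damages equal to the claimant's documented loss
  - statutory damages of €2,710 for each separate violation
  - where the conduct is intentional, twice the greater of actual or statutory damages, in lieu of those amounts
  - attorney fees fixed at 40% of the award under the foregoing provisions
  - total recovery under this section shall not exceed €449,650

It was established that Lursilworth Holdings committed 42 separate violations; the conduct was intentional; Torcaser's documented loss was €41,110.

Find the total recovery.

Statutory damages: 42 × €2,710 = €113,820
Greater of actual damages (€41,110) or statutory damages (€113,820): €113,820
Doubled: 2 × €113,820 = €227,640
Attorney fees: 40% of €227,640 = €91,056
Total before cap: €227,640 + €91,056 = €318,696
Cap at €449,650: €318,696 is within the cap, no reduction.

Total recovery: €318,696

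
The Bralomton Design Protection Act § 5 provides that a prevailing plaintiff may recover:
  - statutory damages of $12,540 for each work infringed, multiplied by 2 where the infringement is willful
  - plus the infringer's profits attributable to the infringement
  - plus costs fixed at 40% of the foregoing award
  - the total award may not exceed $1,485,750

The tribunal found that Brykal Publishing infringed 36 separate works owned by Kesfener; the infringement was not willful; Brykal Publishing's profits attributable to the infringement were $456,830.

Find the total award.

Statutory damages: 36 × $12,540 = $451,440
Infringement not willful: no ×2 enhancement.
Combined award: $451,440 + $456,830 = $908,270
Costs: 40% of $908,270 = $363,308
Award plus costs: $908,270 + $363,308 = $1,271,578
Cap at $1,485,750: $1,271,578 is within the cap, no reduction.

Award: $1,271,578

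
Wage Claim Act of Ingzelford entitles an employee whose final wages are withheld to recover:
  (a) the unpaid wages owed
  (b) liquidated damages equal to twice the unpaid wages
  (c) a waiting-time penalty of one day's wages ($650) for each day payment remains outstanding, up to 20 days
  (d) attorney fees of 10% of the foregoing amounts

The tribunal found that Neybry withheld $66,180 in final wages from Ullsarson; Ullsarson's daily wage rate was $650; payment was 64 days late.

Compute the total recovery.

$232,694

Doubled: 2 × $66,180 = $132,360
Penalty days: min(64, 20) = 20
Waiting-time penalty: 20 × $650 = $13,000
Subtotal: $66,180 + $132,360 + $13,000 = $211,540
Attorney fees: 10% of $211,540 = $21,154
Total award: $211,540 + $21,154 = $232,694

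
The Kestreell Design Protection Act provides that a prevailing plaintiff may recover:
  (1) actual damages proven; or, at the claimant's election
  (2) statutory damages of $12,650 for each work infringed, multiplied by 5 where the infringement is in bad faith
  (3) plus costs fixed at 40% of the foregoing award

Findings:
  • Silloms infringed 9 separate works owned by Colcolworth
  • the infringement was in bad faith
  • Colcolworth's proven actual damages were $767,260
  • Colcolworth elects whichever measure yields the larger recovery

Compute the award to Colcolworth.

$1,074,164

Statutory damages: 9 × $12,650 = $113,850
Multiplied by 5: 5 × $113,850 = $569,250
Greater of actual damages ($767,260) or enhanced statutory damages ($569,250): $767,260
Costs: 40% of $767,260 = $306,904
Award plus costs: $767,260 + $306,904 = $1,074,164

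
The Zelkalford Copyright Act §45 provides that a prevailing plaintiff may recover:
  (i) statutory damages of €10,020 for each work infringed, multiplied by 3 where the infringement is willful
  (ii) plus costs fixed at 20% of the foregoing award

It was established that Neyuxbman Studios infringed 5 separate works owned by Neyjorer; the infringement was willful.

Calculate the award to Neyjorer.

€180,360

Statutory damages: 5 × €10,020 = €50,100
Trebled: 3 × €50,100 = €150,300
Costs: 20% of €150,300 = €30,060
Award plus costs: €150,300 + €30,060 = €180,360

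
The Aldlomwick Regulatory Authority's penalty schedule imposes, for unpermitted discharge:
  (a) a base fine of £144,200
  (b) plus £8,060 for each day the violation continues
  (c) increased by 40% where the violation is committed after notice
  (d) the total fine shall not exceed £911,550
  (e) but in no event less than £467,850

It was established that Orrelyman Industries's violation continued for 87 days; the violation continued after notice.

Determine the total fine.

£911,550

Per-day component: 87 × £8,060 = £701,220
Base plus per-day: £144,200 + £701,220 = £845,420
Enhancement: 40% of £845,420 = £338,168
Enhanced fine: £845,420 + £338,168 = £1,183,588
Cap at £911,550: £1,183,588 exceeds the cap → £911,550
Minimum £467,850: £911,550 meets the minimum, no increase.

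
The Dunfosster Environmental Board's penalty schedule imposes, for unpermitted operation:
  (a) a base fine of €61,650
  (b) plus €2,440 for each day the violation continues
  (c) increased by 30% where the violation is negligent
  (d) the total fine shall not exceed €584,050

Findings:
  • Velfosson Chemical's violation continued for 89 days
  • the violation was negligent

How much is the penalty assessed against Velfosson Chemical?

€362,453

Per-day component: 89 × €2,440 = €217,160
Base plus per-day: €61,650 + €217,160 = €278,810
Enhancement: 30% of €278,810 = €83,643
Enhanced fine: €278,810 + €83,643 = €362,453
Cap at €584,050: €362,453 is within the cap, no reduction.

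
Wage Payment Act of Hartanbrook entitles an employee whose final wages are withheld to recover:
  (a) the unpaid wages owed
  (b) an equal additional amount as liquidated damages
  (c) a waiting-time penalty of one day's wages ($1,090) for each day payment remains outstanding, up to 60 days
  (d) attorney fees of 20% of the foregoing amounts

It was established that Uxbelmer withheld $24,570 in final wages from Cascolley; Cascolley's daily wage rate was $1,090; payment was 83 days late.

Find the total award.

Liquidated damages (equal amount): $24,570
Penalty days: min(83, 60) = 60
Waiting-time penalty: 60 × $1,090 = $65,400
Subtotal: $24,570 + $24,570 + $65,400 = $114,540
Attorney fees: 20% of $114,540 = $22,908
Total award: $114,540 + $22,908 = $137,448

$137,448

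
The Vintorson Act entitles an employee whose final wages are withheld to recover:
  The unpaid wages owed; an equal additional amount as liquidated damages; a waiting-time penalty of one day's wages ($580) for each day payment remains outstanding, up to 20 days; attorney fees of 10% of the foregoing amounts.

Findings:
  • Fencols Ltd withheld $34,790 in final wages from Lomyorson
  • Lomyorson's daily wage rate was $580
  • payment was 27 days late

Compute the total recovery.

Liquidated damages (equal amount): $34,790
Penalty days: min(27, 20) = 20
Waiting-time penalty: 20 × $580 = $11,600
Subtotal: $34,790 + $34,790 + $11,600 = $81,180
Attorney fees: 10% of $81,180 = $8,118
Total award: $81,180 + $8,118 = $89,298

Total award: $89,298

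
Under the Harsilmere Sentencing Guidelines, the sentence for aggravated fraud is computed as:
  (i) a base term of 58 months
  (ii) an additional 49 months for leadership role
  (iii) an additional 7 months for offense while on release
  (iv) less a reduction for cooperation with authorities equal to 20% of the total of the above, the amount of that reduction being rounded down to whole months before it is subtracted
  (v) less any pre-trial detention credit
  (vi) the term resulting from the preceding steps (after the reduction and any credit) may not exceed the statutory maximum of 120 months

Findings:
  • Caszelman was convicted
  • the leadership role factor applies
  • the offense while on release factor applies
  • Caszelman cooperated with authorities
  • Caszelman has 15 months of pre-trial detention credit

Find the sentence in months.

Leadership role enhancement: +49 months
Offense while on release enhancement: +7 months
Adjusted term: 58 months + 49 months + 7 months = 114 months
Cooperation with authorities reduction: 20% of 114 months = 22 months (rounded down)
After reduction: 114 − 22 = 92 months
Less pre-trial detention credit: 92 months − 15 months = 77 months
Cap at 120 months: 77 months is within the cap, no reduction.

Sentence: 77 months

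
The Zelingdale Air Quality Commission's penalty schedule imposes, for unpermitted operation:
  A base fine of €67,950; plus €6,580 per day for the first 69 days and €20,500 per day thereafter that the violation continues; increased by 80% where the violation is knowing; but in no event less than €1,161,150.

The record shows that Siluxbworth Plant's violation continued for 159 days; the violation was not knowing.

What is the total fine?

€2,366,970

First 69 days: 69 × €6,580 = €454,020
Remaining days: (159 − 69) × €20,500 = €1,845,000
Per-day component: €454,020 + €1,845,000 = €2,299,020
Base plus per-day: €67,950 + €2,299,020 = €2,366,970
The violation was not knowing: no 80% increase.
Minimum €1,161,150: €2,366,970 meets the minimum, no increase.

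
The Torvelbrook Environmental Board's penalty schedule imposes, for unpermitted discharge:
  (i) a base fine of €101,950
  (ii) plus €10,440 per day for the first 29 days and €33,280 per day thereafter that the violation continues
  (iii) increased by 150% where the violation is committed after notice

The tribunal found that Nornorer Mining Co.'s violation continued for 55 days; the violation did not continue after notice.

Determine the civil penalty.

€1,269,990

First 29 days: 29 × €10,440 = €302,760
Remaining days: (55 − 29) × €33,280 = €865,280
Per-day component: €302,760 + €865,280 = €1,168,040
Base plus per-day: €101,950 + €1,168,040 = €1,269,990
The violation did not continue after notice: no 150% increase.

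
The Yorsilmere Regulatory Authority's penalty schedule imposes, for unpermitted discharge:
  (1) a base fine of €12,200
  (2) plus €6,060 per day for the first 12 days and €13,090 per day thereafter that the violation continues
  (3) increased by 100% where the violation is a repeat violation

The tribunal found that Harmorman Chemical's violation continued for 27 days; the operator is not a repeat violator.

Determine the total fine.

€281,270

First 12 days: 12 × €6,060 = €72,720
Remaining days: (27 − 12) × €13,090 = €196,350
Per-day component: €72,720 + €196,350 = €269,070
Base plus per-day: €12,200 + €269,070 = €281,270
The operator is not a repeat violator: no 100% increase.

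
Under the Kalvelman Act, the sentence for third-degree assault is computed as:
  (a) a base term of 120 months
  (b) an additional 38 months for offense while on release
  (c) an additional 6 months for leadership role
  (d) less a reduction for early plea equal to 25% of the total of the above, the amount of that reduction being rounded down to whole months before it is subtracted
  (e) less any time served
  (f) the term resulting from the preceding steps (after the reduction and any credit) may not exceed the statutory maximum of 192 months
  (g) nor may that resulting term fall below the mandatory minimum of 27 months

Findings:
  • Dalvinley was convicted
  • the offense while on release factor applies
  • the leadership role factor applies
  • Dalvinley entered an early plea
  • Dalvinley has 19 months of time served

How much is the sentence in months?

Offense while on release enhancement: +38 months
Leadership role enhancement: +6 months
Adjusted term: 120 months + 38 months + 6 months = 164 months
Early plea reduction: 25% of 164 months = 41 months (rounded down)
After reduction: 164 − 41 = 123 months
Less time served: 123 months − 19 months = 104 months
Cap at 192 months: 104 months is within the cap, no reduction.
Minimum 27 months: 104 months meets the minimum, no increase.

Sentence: 104 months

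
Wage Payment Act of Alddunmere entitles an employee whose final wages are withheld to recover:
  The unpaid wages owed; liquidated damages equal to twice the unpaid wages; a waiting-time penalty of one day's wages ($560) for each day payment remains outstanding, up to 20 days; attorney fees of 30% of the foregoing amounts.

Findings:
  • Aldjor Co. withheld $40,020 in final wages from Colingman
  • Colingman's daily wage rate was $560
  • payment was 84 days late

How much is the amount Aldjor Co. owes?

$170,638

Doubled: 2 × $40,020 = $80,040
Penalty days: min(84, 20) = 20
Waiting-time penalty: 20 × $560 = $11,200
Subtotal: $40,020 + $80,040 + $11,200 = $131,260
Attorney fees: 30% of $131,260 = $39,378
Total award: $131,260 + $39,378 = $170,638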